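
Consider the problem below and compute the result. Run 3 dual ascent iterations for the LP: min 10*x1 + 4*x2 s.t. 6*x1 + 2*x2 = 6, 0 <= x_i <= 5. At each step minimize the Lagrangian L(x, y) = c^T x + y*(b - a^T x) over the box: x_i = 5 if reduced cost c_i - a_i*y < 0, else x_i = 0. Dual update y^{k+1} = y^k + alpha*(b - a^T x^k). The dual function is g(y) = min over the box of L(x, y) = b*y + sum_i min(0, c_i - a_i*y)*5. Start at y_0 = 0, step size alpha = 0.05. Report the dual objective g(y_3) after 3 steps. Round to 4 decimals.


Dual ascent for LP: min 10*x1 + 4*x2, 6*x1 + 2*x2 = 6, 0 <= x_i <= 5
Step 1: y^k = 0.0, reduced costs: (10.0, 4.0)
  x^k = (0.0, 0.0), subgradient = b - a^T x = 6.0
  y^{k+1} = 0.0 + 0.05*6.0 = 0.3
Step 2: y^k = 0.3, reduced costs: (8.2, 3.4)
  x^k = (0.0, 0.0), subgradient = b - a^T x = 6.0
  y^{k+1} = 0.3 + 0.05*6.0 = 0.6
Step 3: y^k = 0.6, reduced costs: (6.4, 2.8)
  x^k = (0.0, 0.0), subgradient = b - a^T x = 6.0
  y^{k+1} = 0.6 + 0.05*6.0 = 0.9
Dual objective at y_3 = 0.9: reduced costs (4.6, 2.2), box minimizer x = (0.0, 0.0)
g(y_3) = b*y + (c1 - a1*y)*x1 + (c2 - a2*y)*x2 = 6*0.9 + 4.6*0.0 + 2.2*0.0 = 5.4 + 0.0 + 0.0 = 5.4


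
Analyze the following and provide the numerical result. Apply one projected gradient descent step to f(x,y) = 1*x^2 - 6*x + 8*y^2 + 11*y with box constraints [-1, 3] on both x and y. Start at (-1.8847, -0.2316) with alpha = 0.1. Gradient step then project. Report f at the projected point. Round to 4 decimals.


Step 1: Compute gradient at (-1.8847, -0.2316).
grad_x = 2*1*-1.8847 - 6 = -9.7694
grad_y = 2*8*-0.2316 + 11 = 7.2944
Step 2: Gradient step.
x_raw = -1.8847 - 0.1*-9.7694 = -0.9078
y_raw = -0.2316 - 0.1*7.2944 = -0.961
Step 3: Project onto [-1, 3].
x_proj = clip(-0.9078) = -0.9078
y_proj = clip(-0.961) = -0.961
Step 4: Evaluate f.
f(-0.9078, -0.961) = 3.0879


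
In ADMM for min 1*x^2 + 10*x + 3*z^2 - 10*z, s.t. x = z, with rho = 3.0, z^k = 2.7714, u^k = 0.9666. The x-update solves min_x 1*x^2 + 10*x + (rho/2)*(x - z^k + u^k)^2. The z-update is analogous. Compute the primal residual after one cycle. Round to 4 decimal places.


ADMM iteration with rho = 3.0, z^k = 2.7714, u^k = 0.9666
Step 1: x-update.
Minimize 1*x^2 + 10*x + (3.0/2)*(x - 2.7714 + 0.9666)^2
FOC: (2*1 + 3.0)*x = -10 + 3.0*(2.7714 - 0.9666)
x^{k+1} = -0.9171
Step 2: z-update.
Minimize 3*z^2 - 10*z + (3.0/2)*(-0.9171 - z + 0.9666)^2
FOC: (2*3 + 3.0)*z = 10 + 3.0*(-0.9171 + 0.9666)
z^{k+1} = 1.1276
Step 3: u-update.
u^{k+1} = 0.9666 - 0.9171 - 1.1276 = -1.0781
Step 4: Primal residual = |-0.9171 - 1.1276| = 2.0447


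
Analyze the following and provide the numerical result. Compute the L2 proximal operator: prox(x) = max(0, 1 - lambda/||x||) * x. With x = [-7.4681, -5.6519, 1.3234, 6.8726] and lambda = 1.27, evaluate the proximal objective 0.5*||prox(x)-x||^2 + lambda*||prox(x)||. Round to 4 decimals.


Step 1: Compute ||x||.
||x|| = 11.6919
Step 2: Compute scaling factor.
scale = max(0, 1 - 1.27/11.6919) = 0.8914
Step 3: prox(x) = [-6.6569, -5.038, 1.1796, 6.1261]
||prox(x)|| = 10.4219
Step 4: Proximal objective.
0.5*||prox-x||^2 = 0.8065
lambda*||prox|| = 13.2358
Total = 14.0423


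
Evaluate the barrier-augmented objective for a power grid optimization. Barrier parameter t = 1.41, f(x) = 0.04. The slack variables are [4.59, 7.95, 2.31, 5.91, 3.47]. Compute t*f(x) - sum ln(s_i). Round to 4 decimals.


Step 1: Compute log-barrier.
ln values: [1.5239, 2.0732, 0.8372, 1.7766, 1.2442]
phi = -(1.5239 + 2.0732 + 0.8372 + 1.7766 + 1.2442) = -7.4551
Step 2: Compute augmented objective.
t*f(x) = 1.41*0.04 = 0.0564
Total = 0.0564 - 7.4551 = -7.3987


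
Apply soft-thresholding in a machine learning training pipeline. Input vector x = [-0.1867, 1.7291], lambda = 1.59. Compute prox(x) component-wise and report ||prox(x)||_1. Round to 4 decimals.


Soft-thresholding with lambda = 1.59:
prox(-0.1867) = sign(-0.1867)*max(|-0.1867| - 1.59, 0) = 0.0
prox(1.7291) = sign(1.7291)*max(|1.7291| - 1.59, 0) = 0.1391
prox(x) = [0.0, 0.1391]
||prox(x)||_1 = 0.0 + 0.1391 = 0.1391


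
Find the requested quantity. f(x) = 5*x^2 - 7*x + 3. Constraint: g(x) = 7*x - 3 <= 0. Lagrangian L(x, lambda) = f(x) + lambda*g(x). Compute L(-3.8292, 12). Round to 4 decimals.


Step 1: Evaluate f(x).
f(-3.8292) = 5*(-3.8292)^2 - 7*(-3.8292) + 3 = 103.1183
Step 2: Evaluate g(x).
g(-3.8292) = 7*-3.8292 - 3 = -29.8044
Step 3: Compute Lagrangian.
L = 103.1183 + 12*-29.8044 = -254.5345


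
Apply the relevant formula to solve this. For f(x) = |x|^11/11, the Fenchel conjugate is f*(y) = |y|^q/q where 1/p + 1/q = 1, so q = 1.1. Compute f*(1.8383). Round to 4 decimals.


The conjugate exponent q satisfies 1/p + 1/q = 1.
p = 11, so q = 11/(11 - 1) = 1.1
|y|^q = 1.8383^1.1 = 1.9537
f*(1.8383) = 1.9537 / 1.1 = 1.7761


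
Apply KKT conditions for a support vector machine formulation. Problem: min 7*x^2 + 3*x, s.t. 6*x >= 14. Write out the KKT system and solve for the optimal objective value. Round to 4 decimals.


Step 1: Try lambda = 0 (constraint inactive).
x_unc = -3/(2*7) = -0.2143
Check: 6*-0.2143 = -1.2858 < 14 -- violated!
Step 2: Constraint must be active: 6*x = 14
x* = 14/6 = 7/3 = 2.3333 (rounded; the exact value 7/3 is used below)
lambda = (2*7*(7/3) + 3)/6 = 5.9444
Step 3: Compute optimal value.
f(x*) = 7*(7/3)^2 + 3*(7/3) = 45.1111


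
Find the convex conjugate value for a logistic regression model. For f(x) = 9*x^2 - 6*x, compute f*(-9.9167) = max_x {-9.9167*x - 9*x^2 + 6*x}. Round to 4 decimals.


f*(y) = sup_x {y*x - a*x^2 - b*x} = sup_x {(y-b)*x - a*x^2}
FOC: (y - b) - 2a*x = 0 => x* = (y - b)/(2a)
x* = (-9.9167 + 6)/(2*9) = -0.2176
f*(-9.9167) = (y-b)^2/(4a) = (-9.9167 + 6)^2/(4*9)
= 15.3405/36 = 0.4261


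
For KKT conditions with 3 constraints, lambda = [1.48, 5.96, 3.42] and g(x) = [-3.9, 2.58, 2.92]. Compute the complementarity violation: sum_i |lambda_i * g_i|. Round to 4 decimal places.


KKT complementary slackness check:
lambda_1 * g_1 = 1.48 * -3.9 = -5.772
lambda_2 * g_2 = 5.96 * 2.58 = 15.3768
lambda_3 * g_3 = 3.42 * 2.92 = 9.9864
Total violation = 5.772 + 15.3768 + 9.9864 = 31.1352


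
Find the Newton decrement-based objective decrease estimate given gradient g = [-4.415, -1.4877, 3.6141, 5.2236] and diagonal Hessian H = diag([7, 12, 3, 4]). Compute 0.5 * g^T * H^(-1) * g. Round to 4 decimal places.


Step 1: H is diagonal, so H^(-1) * g = [-0.6307, -0.124, 1.2047, 1.3059].
Step 2: g^T H^(-1) g = sum_i g_i^2 / H_ii
  = (-4.415)^2/7 + (-1.4877)^2/12 + (3.6141)^2/3 + (5.2236)^2/4
  = 2.7846 + 0.1844 + 4.3539 + 6.8215 = 14.1444
Step 3: Objective decrease = 0.5 * g^T H^(-1) g = 7.0722


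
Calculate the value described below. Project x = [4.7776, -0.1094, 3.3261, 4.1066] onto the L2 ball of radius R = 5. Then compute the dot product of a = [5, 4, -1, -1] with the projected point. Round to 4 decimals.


Step 1: Compute ||x|| (intermediates to 6 decimals).
||x|| = sqrt(4.7776^2 + (-0.1094)^2 + 3.3261^2 + 4.1066^2) = 7.124924
Step 2: Project.
Since ||x|| > R, scale = R/||x|| = 5/7.124924 = 0.701762, proj(x) = scale * x
proj(x) = [3.352738, -0.076773, 2.334131, 2.881856]
Step 3: Dot product.
a^T * proj(x) = 5*3.352738 + 4*(-0.076773) - 1*2.334131 - 1*2.881856 = 11.2406


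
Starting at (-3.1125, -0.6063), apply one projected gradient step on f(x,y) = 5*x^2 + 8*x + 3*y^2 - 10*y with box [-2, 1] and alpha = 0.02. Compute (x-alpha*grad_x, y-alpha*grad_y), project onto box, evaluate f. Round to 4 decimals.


Step 1: Compute gradient at (-3.1125, -0.6063).
grad_x = 2*5*-3.1125 + 8 = -23.125
grad_y = 2*3*-0.6063 - 10 = -13.6378
Step 2: Gradient step.
x_raw = -3.1125 - 0.02*-23.125 = -2.65
y_raw = -0.6063 - 0.02*-13.6378 = -0.3335
Step 3: Project onto [-2, 1].
x_proj = clip(-2.65) = -2.0
y_proj = clip(-0.3335) = -0.3335
Step 4: Evaluate f.
f(-2.0, -0.3335) = 7.6692


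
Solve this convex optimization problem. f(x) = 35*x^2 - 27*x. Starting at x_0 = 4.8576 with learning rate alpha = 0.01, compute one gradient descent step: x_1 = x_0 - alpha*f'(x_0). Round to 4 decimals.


We compute the gradient at x_0 and apply the update.
f'(x) = 70*x - 27
f'(4.8576) = 70*4.8576 - 27 = 313.032
x_1 = 4.8576 - 0.01*313.032 = 1.7273


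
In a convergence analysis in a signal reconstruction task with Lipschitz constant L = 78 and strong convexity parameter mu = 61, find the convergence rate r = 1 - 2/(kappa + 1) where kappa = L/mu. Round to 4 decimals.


Step 1: Compute the condition number.
kappa = L/mu = 78/61 = 1.2787
Step 2: Compute the convergence rate.
r = 1 - 2/(kappa + 1) = 1 - 2*mu/(L + mu) = (L - mu)/(L + mu) = 17/139 = 0.1223


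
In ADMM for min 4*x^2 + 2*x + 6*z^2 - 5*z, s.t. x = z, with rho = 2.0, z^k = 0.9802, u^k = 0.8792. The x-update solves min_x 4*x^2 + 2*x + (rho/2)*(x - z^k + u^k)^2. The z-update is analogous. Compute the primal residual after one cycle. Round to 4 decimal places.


ADMM iteration with rho = 2.0, z^k = 0.9802, u^k = 0.8792
Step 1: x-update.
Minimize 4*x^2 + 2*x + (2.0/2)*(x - 0.9802 + 0.8792)^2
FOC: (2*4 + 2.0)*x = -2 + 2.0*(0.9802 - 0.8792)
x^{k+1} = -0.1798
Step 2: z-update.
Minimize 6*z^2 - 5*z + (2.0/2)*(-0.1798 - z + 0.8792)^2
FOC: (2*6 + 2.0)*z = 5 + 2.0*(-0.1798 + 0.8792)
z^{k+1} = 0.4571
Step 3: u-update.
u^{k+1} = 0.8792 - 0.1798 - 0.4571 = 0.2423
Step 4: Primal residual = |-0.1798 - 0.4571| = 0.6369


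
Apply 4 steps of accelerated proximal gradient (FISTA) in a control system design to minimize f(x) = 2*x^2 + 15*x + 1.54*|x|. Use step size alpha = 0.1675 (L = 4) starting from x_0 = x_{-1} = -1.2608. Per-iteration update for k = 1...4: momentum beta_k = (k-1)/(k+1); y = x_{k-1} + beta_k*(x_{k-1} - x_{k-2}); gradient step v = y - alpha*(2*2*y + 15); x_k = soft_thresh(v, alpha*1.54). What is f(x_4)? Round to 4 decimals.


FISTA on f(x) = 2*x^2 + 15*x + 1.54*|x|
L = 4, alpha = 0.1675
Iteration 1: beta = 0.0, y = -1.2608 + 0.0*(-1.2608 + 1.2608) = -1.2608
  grad(y) = 9.9568, v = y - alpha*grad = -2.9286
  prox(v) = soft_thresh(-2.9286, 0.258) = -2.6706
Iteration 2: beta = 0.3333, y = -2.6706 + 0.3333*(-2.6706 + 1.2608) = -3.1406
  grad(y) = 2.4378, v = y - alpha*grad = -3.5489
  prox(v) = soft_thresh(-3.5489, 0.258) = -3.2909
Iteration 3: beta = 0.5, y = -3.2909 + 0.5*(-3.2909 + 2.6706) = -3.6011
  grad(y) = 0.5956, v = y - alpha*grad = -3.7009
  prox(v) = soft_thresh(-3.7009, 0.258) = -3.4429
Iteration 4: beta = 0.6, y = -3.4429 + 0.6*(-3.4429 + 3.2909) = -3.5341
  grad(y) = 0.8636, v = y - alpha*grad = -3.6788
  prox(v) = soft_thresh(-3.6788, 0.258) = -3.4208
f(x_4) = 2*(-3.4208)^2 + 15*(-3.4208) + 1.54*|-3.4208| = -22.6402


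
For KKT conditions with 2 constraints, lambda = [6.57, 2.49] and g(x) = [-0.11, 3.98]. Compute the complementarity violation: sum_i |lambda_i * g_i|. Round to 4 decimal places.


KKT complementary slackness check:
lambda_1 * g_1 = 6.57 * -0.11 = -0.7227
lambda_2 * g_2 = 2.49 * 3.98 = 9.9102
Total violation = 0.7227 + 9.9102 = 10.6329


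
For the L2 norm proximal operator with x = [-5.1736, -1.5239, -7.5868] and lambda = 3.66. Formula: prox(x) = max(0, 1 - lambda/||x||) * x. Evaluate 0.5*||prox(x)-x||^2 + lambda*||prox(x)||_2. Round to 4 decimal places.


Step 1: Compute ||x||.
||x|| = 9.3085
Step 2: Compute scaling factor.
scale = max(0, 1 - 3.66/9.3085) = 0.6068
Step 3: prox(x) = [-3.1394, -0.9247, -4.6037]
||prox(x)|| = 5.6485
Step 4: Proximal objective.
0.5*||prox-x||^2 = 6.6978
lambda*||prox|| = 20.6735
Total = 27.3713


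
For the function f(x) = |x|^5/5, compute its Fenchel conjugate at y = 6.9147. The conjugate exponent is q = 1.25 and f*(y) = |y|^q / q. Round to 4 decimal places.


The conjugate exponent q satisfies 1/p + 1/q = 1.
p = 5, so q = 5/(5 - 1) = 1.25
|y|^q = 6.9147^1.25 = 11.2129
f*(6.9147) = 11.2129 / 1.25 = 8.9703


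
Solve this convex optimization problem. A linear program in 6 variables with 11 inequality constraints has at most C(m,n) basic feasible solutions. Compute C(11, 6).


Each vertex corresponds to some choice of n active constraints out of m, so the number of vertices is at most C(m, n) = m! / (n!(m-n)!).
m = 11, n = 6
Numerator: 11 * 10 * 9 * 8 * 7 * 6
Denominator: 6! = 720
C(11, 6) = 462


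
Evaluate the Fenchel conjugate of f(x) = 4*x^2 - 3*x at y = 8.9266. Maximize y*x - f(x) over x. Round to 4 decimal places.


f*(y) = sup_x {y*x - a*x^2 - b*x} = sup_x {(y-b)*x - a*x^2}
FOC: (y - b) - 2a*x = 0 => x* = (y - b)/(2a)
x* = (8.9266 + 3)/(2*4) = 1.4908
f*(8.9266) = (y-b)^2/(4a) = (8.9266 + 3)^2/(4*4)
= 142.2438/16 = 8.8902


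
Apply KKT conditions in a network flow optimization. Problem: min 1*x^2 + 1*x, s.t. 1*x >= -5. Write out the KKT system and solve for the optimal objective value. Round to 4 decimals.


Step 1: Try lambda = 0 (constraint inactive).
Stationarity: 2*1*x + 1 = 0
x* = -1/(2*1) = -0.5
Check constraint: 1*-0.5 = -0.5 >= -5 -- satisfied.
Step 2: Compute optimal value.
f(x*) = 1*(-0.5)^2 + 1*(-0.5) = -0.25


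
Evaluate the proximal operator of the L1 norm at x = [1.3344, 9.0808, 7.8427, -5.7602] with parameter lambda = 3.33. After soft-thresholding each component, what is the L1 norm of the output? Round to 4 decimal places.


Soft-thresholding with lambda = 3.33:
prox(1.3344) = sign(1.3344)*max(|1.3344| - 3.33, 0) = 0.0
prox(9.0808) = sign(9.0808)*max(|9.0808| - 3.33, 0) = 5.7508
prox(7.8427) = sign(7.8427)*max(|7.8427| - 3.33, 0) = 4.5127
prox(-5.7602) = sign(-5.7602)*max(|-5.7602| - 3.33, 0) = -2.4302
prox(x) = [0.0, 5.7508, 4.5127, -2.4302]
||prox(x)||_1 = 0.0 + 5.7508 + 4.5127 + 2.4302 = 12.6937


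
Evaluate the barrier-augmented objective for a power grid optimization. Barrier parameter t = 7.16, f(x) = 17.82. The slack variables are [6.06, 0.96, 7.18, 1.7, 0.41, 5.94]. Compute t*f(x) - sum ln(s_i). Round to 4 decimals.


Step 1: Compute log-barrier.
ln values: [1.8017, -0.0408, 1.9713, 0.5306, -0.8916, 1.7817]
phi = -(1.8017 - 0.0408 + 1.9713 + 0.5306 - 0.8916 + 1.7817) = -5.1529
Step 2: Compute augmented objective.
t*f(x) = 7.16*17.82 = 127.5912
Total = 127.5912 - 5.1529 = 122.4383


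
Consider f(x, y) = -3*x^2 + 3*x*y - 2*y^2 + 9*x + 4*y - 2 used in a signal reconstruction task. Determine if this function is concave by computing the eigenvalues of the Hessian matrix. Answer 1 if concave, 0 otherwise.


The Hessian of f(x,y) = -3*x^2 + 3*x*y - 2*y^2 + 9*x + 4*y - 2 is:
H = [[-6, 3], [3, -4]]
Trace = -6 - 4 = -10
Determinant = -6*-4 - (3)^2 = 15
Discriminant = (-10)^2 - 4*15 = 40.0
Eigenvalues: lambda_1 = -8.1623, lambda_2 = -1.8377
The function is concave.

1


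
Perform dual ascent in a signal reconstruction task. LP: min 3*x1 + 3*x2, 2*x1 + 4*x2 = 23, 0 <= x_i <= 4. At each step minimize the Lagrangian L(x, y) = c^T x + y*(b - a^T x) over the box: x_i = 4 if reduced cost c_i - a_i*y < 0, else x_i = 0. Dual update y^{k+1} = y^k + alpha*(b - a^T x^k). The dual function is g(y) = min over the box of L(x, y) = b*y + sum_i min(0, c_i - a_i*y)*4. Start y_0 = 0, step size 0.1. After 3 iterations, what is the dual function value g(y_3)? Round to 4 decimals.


Dual ascent for LP: min 3*x1 + 3*x2, 2*x1 + 4*x2 = 23, 0 <= x_i <= 4
Step 1: y^k = 0.0, reduced costs: (3.0, 3.0)
  x^k = (0.0, 0.0), subgradient = b - a^T x = 23.0
  y^{k+1} = 0.0 + 0.1*23.0 = 2.3
Step 2: y^k = 2.3, reduced costs: (-1.6, -6.2)
  x^k = (4.0, 4.0), subgradient = b - a^T x = -1.0
  y^{k+1} = 2.3 + 0.1*-1.0 = 2.2
Step 3: y^k = 2.2, reduced costs: (-1.4, -5.8)
  x^k = (4.0, 4.0), subgradient = b - a^T x = -1.0
  y^{k+1} = 2.2 + 0.1*-1.0 = 2.1
Dual objective at y_3 = 2.1: reduced costs (-1.2, -5.4), box minimizer x = (4.0, 4.0)
g(y_3) = b*y + (c1 - a1*y)*x1 + (c2 - a2*y)*x2 = 23*2.1 + (-1.2)*4.0 + (-5.4)*4.0 = 48.3 - 4.8 - 21.6 = 21.9


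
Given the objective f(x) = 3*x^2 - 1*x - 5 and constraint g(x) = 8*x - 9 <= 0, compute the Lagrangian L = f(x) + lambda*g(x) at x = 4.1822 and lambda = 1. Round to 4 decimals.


Step 1: Evaluate f(x).
f(4.1822) = 3*4.1822^2 - 1*4.1822 - 5 = 43.2902
Step 2: Evaluate g(x).
g(4.1822) = 8*4.1822 - 9 = 24.4576
Step 3: Compute Lagrangian.
L = 43.2902 + 1*24.4576 = 67.7478


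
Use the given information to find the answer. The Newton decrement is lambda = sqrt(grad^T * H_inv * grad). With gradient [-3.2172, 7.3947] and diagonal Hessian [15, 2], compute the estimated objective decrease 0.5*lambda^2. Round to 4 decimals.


Step 1: H is diagonal, so H^(-1) * g = [-0.2145, 3.6974].
Step 2: g^T H^(-1) g = sum_i g_i^2 / H_ii
  = (-3.2172)^2/15 + (7.3947)^2/2
  = 0.69 + 27.3408 = 28.0308
Step 3: Objective decrease = 0.5 * g^T H^(-1) g = 14.0154


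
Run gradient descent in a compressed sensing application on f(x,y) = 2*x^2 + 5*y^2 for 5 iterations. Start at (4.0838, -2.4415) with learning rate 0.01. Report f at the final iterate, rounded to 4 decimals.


Gradient descent on f(x,y) = 2*x^2 + 5*y^2.
Starting point: (4.0838, -2.4415), alpha = 0.01
Step 1: grad_x = 2*2*4.0838 = 16.3352, grad_y = 2*5*-2.4415 = -24.415
  x_1 = 4.0838 - 0.01*16.3352 = 3.9204
  y_1 = -2.4415 - 0.01*-24.415 = -2.1974
Step 2: grad_x = 2*2*3.9204 = 15.6818, grad_y = 2*5*-2.1974 = -21.9735
  x_2 = 3.9204 - 0.01*15.6818 = 3.7636
  y_2 = -2.1974 - 0.01*-21.9735 = -1.9776
Step 3: grad_x = 2*2*3.7636 = 15.0545, grad_y = 2*5*-1.9776 = -19.7762
  x_3 = 3.7636 - 0.01*15.0545 = 3.6131
  y_3 = -1.9776 - 0.01*-19.7762 = -1.7799
Step 4: grad_x = 2*2*3.6131 = 14.4523, grad_y = 2*5*-1.7799 = -17.7985
  x_4 = 3.6131 - 0.01*14.4523 = 3.4686
  y_4 = -1.7799 - 0.01*-17.7985 = -1.6019
Step 5: grad_x = 2*2*3.4686 = 13.8742, grad_y = 2*5*-1.6019 = -16.0187
  x_5 = 3.4686 - 0.01*13.8742 = 3.3298
  y_5 = -1.6019 - 0.01*-16.0187 = -1.4417
f(3.3298, -1.4417) = 2*3.3298^2 + 5*(-1.4417)^2 = 32.5676


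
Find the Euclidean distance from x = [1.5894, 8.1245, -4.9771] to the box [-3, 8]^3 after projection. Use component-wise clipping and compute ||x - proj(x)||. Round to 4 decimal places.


Project each component onto [-3, 8].
clip(1.5894) = 1.5894, clip(8.1245) = 8.0, clip(-4.9771) = -3.0
Projection = [1.5894, 8.0, -3.0]
Squared diffs: [0.0, 0.0155, 3.9089]
Distance = sqrt(3.9244) = 1.981


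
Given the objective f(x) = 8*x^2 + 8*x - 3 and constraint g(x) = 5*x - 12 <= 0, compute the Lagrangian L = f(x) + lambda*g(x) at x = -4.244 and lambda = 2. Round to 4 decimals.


Step 1: Evaluate f(x).
f(-4.244) = 8*(-4.244)^2 + 8*(-4.244) - 3 = 107.1403
Step 2: Evaluate g(x).
g(-4.244) = 5*-4.244 - 12 = -33.22
Step 3: Compute Lagrangian.
L = 107.1403 + 2*-33.22 = 40.7003


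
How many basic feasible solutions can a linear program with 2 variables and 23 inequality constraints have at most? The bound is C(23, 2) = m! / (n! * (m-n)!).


Each vertex corresponds to some choice of n active constraints out of m, so the number of vertices is at most C(m, n) = m! / (n!(m-n)!).
m = 23, n = 2
Numerator: 23 * 22
Denominator: 2! = 2
C(23, 2) = 253


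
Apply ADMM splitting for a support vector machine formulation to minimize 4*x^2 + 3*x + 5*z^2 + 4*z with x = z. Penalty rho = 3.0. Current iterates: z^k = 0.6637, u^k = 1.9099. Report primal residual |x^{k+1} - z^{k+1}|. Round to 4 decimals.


ADMM iteration with rho = 3.0, z^k = 0.6637, u^k = 1.9099
Step 1: x-update.
Minimize 4*x^2 + 3*x + (3.0/2)*(x - 0.6637 + 1.9099)^2
FOC: (2*4 + 3.0)*x = -3 + 3.0*(0.6637 - 1.9099)
x^{k+1} = -0.6126
Step 2: z-update.
Minimize 5*z^2 + 4*z + (3.0/2)*(-0.6126 - z + 1.9099)^2
FOC: (2*5 + 3.0)*z = -4 + 3.0*(-0.6126 + 1.9099)
z^{k+1} = -0.0083
Step 3: u-update.
u^{k+1} = 1.9099 - 0.6126 + 0.0083 = 1.3056
Step 4: Primal residual = |-0.6126 + 0.0083| = 0.6043


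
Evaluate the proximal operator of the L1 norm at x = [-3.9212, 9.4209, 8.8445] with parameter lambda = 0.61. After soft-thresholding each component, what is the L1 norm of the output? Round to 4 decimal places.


Soft-thresholding with lambda = 0.61:
prox(-3.9212) = sign(-3.9212)*max(|-3.9212| - 0.61, 0) = -3.3112
prox(9.4209) = sign(9.4209)*max(|9.4209| - 0.61, 0) = 8.8109
prox(8.8445) = sign(8.8445)*max(|8.8445| - 0.61, 0) = 8.2345
prox(x) = [-3.3112, 8.8109, 8.2345]
||prox(x)||_1 = 3.3112 + 8.8109 + 8.2345 = 20.3566


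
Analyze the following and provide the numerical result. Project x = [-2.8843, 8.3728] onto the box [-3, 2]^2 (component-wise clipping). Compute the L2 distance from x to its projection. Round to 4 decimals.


Project each component onto [-3, 2].
clip(-2.8843) = -2.8843, clip(8.3728) = 2.0
Projection = [-2.8843, 2.0]
Squared diffs: [0.0, 40.6126]
Distance = sqrt(40.6126) = 6.3728


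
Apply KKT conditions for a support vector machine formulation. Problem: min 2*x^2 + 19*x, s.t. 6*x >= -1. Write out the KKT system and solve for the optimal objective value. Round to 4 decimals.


Step 1: Try lambda = 0 (constraint inactive).
x_unc = -19/(2*2) = -4.75
Check: 6*-4.75 = -28.5 < -1 -- violated!
Step 2: Constraint must be active: 6*x = -1
x* = -1/6 = -0.1667 (rounded; the exact value -1/6 is used below)
lambda = (2*2*(-1/6) + 19)/6 = 3.0556
Step 3: Compute optimal value.
f(x*) = 2*(-1/6)^2 + 19*(-1/6) = -3.1111


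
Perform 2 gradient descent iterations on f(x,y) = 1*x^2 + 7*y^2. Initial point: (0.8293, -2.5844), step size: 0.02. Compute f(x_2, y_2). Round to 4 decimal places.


Gradient descent on f(x,y) = 1*x^2 + 7*y^2.
Starting point: (0.8293, -2.5844), alpha = 0.02
Step 1: grad_x = 2*1*0.8293 = 1.6586, grad_y = 2*7*-2.5844 = -36.1816
  x_1 = 0.8293 - 0.02*1.6586 = 0.7961
  y_1 = -2.5844 - 0.02*-36.1816 = -1.8608
Step 2: grad_x = 2*1*0.7961 = 1.5923, grad_y = 2*7*-1.8608 = -26.0508
  x_2 = 0.7961 - 0.02*1.5923 = 0.7643
  y_2 = -1.8608 - 0.02*-26.0508 = -1.3398
f(0.7643, -1.3398) = 1*0.7643^2 + 7*(-1.3398)^2 = 13.1487


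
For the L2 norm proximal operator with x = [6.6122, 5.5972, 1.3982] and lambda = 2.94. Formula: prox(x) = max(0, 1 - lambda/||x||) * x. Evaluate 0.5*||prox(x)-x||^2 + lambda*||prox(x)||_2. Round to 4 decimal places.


Step 1: Compute ||x||.
||x|| = 8.7752
Step 2: Compute scaling factor.
scale = max(0, 1 - 2.94/8.7752) = 0.665
Step 3: prox(x) = [4.3969, 3.7219, 0.9298]
||prox(x)|| = 5.8352
Step 4: Proximal objective.
0.5*||prox-x||^2 = 4.3218
lambda*||prox|| = 17.1555
Total = 21.4774


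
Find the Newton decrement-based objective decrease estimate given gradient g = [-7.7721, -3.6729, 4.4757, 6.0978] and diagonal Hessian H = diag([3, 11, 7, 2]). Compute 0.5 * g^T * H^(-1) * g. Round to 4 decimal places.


Step 1: H is diagonal, so H^(-1) * g = [-2.5907, -0.3339, 0.6394, 3.0489].
Step 2: g^T H^(-1) g = sum_i g_i^2 / H_ii
  = (-7.7721)^2/3 + (-3.6729)^2/11 + (4.4757)^2/7 + (6.0978)^2/2
  = 20.1352 + 1.2264 + 2.8617 + 18.5916 = 42.8148
Step 3: Objective decrease = 0.5 * g^T H^(-1) g = 21.4074


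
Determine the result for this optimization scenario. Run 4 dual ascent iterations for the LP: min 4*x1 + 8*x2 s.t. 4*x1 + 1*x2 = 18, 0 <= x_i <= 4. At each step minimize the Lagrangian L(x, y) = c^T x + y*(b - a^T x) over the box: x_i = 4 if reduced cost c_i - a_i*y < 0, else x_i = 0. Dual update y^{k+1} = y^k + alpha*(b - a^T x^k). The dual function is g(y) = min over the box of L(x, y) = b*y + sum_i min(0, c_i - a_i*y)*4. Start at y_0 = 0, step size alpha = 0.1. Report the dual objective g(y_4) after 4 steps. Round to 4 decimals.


Dual ascent for LP: min 4*x1 + 8*x2, 4*x1 + 1*x2 = 18, 0 <= x_i <= 4
Step 1: y^k = 0.0, reduced costs: (4.0, 8.0)
  x^k = (0.0, 0.0), subgradient = b - a^T x = 18.0
  y^{k+1} = 0.0 + 0.1*18.0 = 1.8
Step 2: y^k = 1.8, reduced costs: (-3.2, 6.2)
  x^k = (4.0, 0.0), subgradient = b - a^T x = 2.0
  y^{k+1} = 1.8 + 0.1*2.0 = 2.0
Step 3: y^k = 2.0, reduced costs: (-4.0, 6.0)
  x^k = (4.0, 0.0), subgradient = b - a^T x = 2.0
  y^{k+1} = 2.0 + 0.1*2.0 = 2.2
Step 4: y^k = 2.2, reduced costs: (-4.8, 5.8)
  x^k = (4.0, 0.0), subgradient = b - a^T x = 2.0
  y^{k+1} = 2.2 + 0.1*2.0 = 2.4
Dual objective at y_4 = 2.4: reduced costs (-5.6, 5.6), box minimizer x = (4.0, 0.0)
g(y_4) = b*y + (c1 - a1*y)*x1 + (c2 - a2*y)*x2 = 18*2.4 + (-5.6)*4.0 + 5.6*0.0 = 43.2 - 22.4 + 0.0 = 20.8


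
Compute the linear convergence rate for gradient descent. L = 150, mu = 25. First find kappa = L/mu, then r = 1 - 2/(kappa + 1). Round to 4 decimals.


Step 1: Compute the condition number.
kappa = L/mu = 150/25 = 6.0
Step 2: Compute the convergence rate.
r = 1 - 2/(kappa + 1) = 1 - 2*mu/(L + mu) = (L - mu)/(L + mu) = 125/175 = 0.7143


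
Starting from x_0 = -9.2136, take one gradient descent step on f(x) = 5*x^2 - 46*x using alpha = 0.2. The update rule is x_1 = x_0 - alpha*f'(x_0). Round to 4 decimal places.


We compute the gradient at x_0 and apply the update.
f'(x) = 10*x - 46
f'(-9.2136) = 10*-9.2136 - 46 = -138.136
x_1 = -9.2136 - 0.2*-138.136 = 18.4136


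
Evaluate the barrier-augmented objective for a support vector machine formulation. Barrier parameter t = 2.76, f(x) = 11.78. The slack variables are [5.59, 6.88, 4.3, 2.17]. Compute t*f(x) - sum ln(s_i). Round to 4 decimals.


Step 1: Compute log-barrier.
ln values: [1.721, 1.9286, 1.4586, 0.7747]
phi = -(1.721 + 1.9286 + 1.4586 + 0.7747) = -5.8829
Step 2: Compute augmented objective.
t*f(x) = 2.76*11.78 = 32.5128
Total = 32.5128 - 5.8829 = 26.6299


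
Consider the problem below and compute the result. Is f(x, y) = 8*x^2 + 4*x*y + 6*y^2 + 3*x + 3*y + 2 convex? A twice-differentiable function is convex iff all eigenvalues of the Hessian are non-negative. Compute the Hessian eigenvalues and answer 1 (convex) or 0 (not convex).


The Hessian of f(x,y) = 8*x^2 + 4*x*y + 6*y^2 + 3*x + 3*y + 2 is:
H = [[16, 4], [4, 12]]
Trace = 16 + 12 = 28
Determinant = 16*12 - (4)^2 = 176
Discriminant = (28)^2 - 4*176 = 80.0
Eigenvalues: lambda_1 = 9.5279, lambda_2 = 18.4721
The function is convex.

1


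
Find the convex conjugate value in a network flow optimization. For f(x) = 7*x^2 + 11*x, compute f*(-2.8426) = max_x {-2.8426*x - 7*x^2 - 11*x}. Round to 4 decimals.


f*(y) = sup_x {y*x - a*x^2 - b*x} = sup_x {(y-b)*x - a*x^2}
FOC: (y - b) - 2a*x = 0 => x* = (y - b)/(2a)
x* = (-2.8426 - 11)/(2*7) = -0.9888
f*(-2.8426) = (y-b)^2/(4a) = (-2.8426 - 11)^2/(4*7)
= 191.6176/28 = 6.8435


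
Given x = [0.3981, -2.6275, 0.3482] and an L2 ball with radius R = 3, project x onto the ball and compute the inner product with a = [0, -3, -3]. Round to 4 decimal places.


Step 1: Compute ||x|| (intermediates to 6 decimals).
||x|| = sqrt(0.3981^2 + (-2.6275)^2 + 0.3482^2) = 2.680202
Step 2: Project.
Since ||x|| <= R, proj = x (no scaling needed).
proj(x) = [0.3981, -2.6275, 0.3482]
Step 3: Dot product.
a^T * proj(x) = 0*0.3981 - 3*(-2.6275) - 3*0.3482 = 6.8379


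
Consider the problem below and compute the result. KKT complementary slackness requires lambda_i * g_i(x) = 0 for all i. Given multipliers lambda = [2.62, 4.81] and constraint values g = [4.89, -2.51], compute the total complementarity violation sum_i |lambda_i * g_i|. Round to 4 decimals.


KKT complementary slackness check:
lambda_1 * g_1 = 2.62 * 4.89 = 12.8118
lambda_2 * g_2 = 4.81 * -2.51 = -12.0731
Total violation = 12.8118 + 12.0731 = 24.8849


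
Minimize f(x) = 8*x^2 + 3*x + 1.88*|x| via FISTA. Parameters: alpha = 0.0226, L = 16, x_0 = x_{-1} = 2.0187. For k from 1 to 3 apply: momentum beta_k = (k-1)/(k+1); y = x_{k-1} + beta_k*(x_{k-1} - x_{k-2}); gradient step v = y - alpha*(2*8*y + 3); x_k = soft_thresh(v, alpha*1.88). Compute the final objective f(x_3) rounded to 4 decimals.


FISTA on f(x) = 8*x^2 + 3*x + 1.88*|x|
L = 16, alpha = 0.0226
Iteration 1: beta = 0.0, y = 2.0187 + 0.0*(2.0187 - 2.0187) = 2.0187
  grad(y) = 35.2992, v = y - alpha*grad = 1.2209
  prox(v) = soft_thresh(1.2209, 0.0425) = 1.1785
Iteration 2: beta = 0.3333, y = 1.1785 + 0.3333*(1.1785 - 2.0187) = 0.8984
  grad(y) = 17.3739, v = y - alpha*grad = 0.5057
  prox(v) = soft_thresh(0.5057, 0.0425) = 0.4632
Iteration 3: beta = 0.5, y = 0.4632 + 0.5*(0.4632 - 1.1785) = 0.1056
  grad(y) = 4.6899, v = y - alpha*grad = -0.0004
  prox(v) = soft_thresh(-0.0004, 0.0425) = 0.0
f(x_3) = 8*0.0^2 + 3*0.0 + 1.88*|0.0| = 0.0


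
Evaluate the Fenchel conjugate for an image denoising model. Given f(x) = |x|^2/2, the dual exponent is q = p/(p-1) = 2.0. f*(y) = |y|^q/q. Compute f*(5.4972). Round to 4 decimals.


The conjugate exponent q satisfies 1/p + 1/q = 1.
p = 2, so q = 2/(2 - 1) = 2.0
|y|^q = 5.4972^2.0 = 30.2192
f*(5.4972) = 30.2192 / 2.0 = 15.1096


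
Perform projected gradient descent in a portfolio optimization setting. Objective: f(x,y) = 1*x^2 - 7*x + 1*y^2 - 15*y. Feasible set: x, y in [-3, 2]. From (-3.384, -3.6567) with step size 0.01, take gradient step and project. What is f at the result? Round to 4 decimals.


Step 1: Compute gradient at (-3.384, -3.6567).
grad_x = 2*1*-3.384 - 7 = -13.768
grad_y = 2*1*-3.6567 - 15 = -22.3134
Step 2: Gradient step.
x_raw = -3.384 - 0.01*-13.768 = -3.2463
y_raw = -3.6567 - 0.01*-22.3134 = -3.4336
Step 3: Project onto [-3, 2].
x_proj = clip(-3.2463) = -3.0
y_proj = clip(-3.4336) = -3.0
Step 4: Evaluate f.
f(-3.0, -3.0) = 84.0


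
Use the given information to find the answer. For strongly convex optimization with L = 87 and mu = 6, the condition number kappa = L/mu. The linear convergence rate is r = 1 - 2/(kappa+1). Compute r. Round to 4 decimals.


Step 1: Compute the condition number.
kappa = L/mu = 87/6 = 14.5
Step 2: Compute the convergence rate.
r = 1 - 2/(kappa + 1) = 1 - 2*mu/(L + mu) = (L - mu)/(L + mu) = 81/93 = 0.871


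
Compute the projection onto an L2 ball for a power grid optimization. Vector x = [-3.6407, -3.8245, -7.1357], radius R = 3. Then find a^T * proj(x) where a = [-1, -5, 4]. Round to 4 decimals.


Step 1: Compute ||x|| (intermediates to 6 decimals).
||x|| = sqrt((-3.6407)^2 + (-3.8245)^2 + (-7.1357)^2) = 8.87692
Step 2: Project.
Since ||x|| > R, scale = R/||x|| = 3/8.87692 = 0.337955, proj(x) = scale * x
proj(x) = [-1.230393, -1.292509, -2.411545]
Step 3: Dot product.
a^T * proj(x) = -1*(-1.230393) - 5*(-1.292509) + 4*(-2.411545) = -1.9532


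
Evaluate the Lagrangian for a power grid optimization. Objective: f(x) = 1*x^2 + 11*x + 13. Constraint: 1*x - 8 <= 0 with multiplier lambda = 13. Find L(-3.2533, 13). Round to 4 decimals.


Step 1: Evaluate f(x).
f(-3.2533) = 1*(-3.2533)^2 + 11*(-3.2533) + 13 = -12.2023
Step 2: Evaluate g(x).
g(-3.2533) = 1*-3.2533 - 8 = -11.2533
Step 3: Compute Lagrangian.
L = -12.2023 + 13*-11.2533 = -158.4952


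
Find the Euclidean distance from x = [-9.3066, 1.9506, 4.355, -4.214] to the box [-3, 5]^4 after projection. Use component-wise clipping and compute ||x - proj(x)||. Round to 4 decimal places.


Project each component onto [-3, 5].
clip(-9.3066) = -3.0, clip(1.9506) = 1.9506, clip(4.355) = 4.355, clip(-4.214) = -3.0
Projection = [-3.0, 1.9506, 4.355, -3.0]
Squared diffs: [39.7732, 0.0, 0.0, 1.4738]
Distance = sqrt(41.247) = 6.4224


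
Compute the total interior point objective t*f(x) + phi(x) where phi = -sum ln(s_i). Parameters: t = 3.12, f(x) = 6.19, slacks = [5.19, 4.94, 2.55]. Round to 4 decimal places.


Step 1: Compute log-barrier.
ln values: [1.6467, 1.5974, 0.9361]
phi = -(1.6467 + 1.5974 + 0.9361) = -4.1802
Step 2: Compute augmented objective.
t*f(x) = 3.12*6.19 = 19.3128
Total = 19.3128 - 4.1802 = 15.1326


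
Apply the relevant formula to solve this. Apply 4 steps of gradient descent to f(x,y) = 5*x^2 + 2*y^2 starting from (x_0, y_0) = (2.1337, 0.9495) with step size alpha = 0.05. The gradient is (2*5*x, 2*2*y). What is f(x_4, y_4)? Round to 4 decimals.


Gradient descent on f(x,y) = 5*x^2 + 2*y^2.
Starting point: (2.1337, 0.9495), alpha = 0.05
Step 1: grad_x = 2*5*2.1337 = 21.337, grad_y = 2*2*0.9495 = 3.798
  x_1 = 2.1337 - 0.05*21.337 = 1.0669
  y_1 = 0.9495 - 0.05*3.798 = 0.7596
Step 2: grad_x = 2*5*1.0669 = 10.6685, grad_y = 2*2*0.7596 = 3.0384
  x_2 = 1.0669 - 0.05*10.6685 = 0.5334
  y_2 = 0.7596 - 0.05*3.0384 = 0.6077
Step 3: grad_x = 2*5*0.5334 = 5.3343, grad_y = 2*2*0.6077 = 2.4307
  x_3 = 0.5334 - 0.05*5.3343 = 0.2667
  y_3 = 0.6077 - 0.05*2.4307 = 0.4861
Step 4: grad_x = 2*5*0.2667 = 2.6671, grad_y = 2*2*0.4861 = 1.9446
  x_4 = 0.2667 - 0.05*2.6671 = 0.1334
  y_4 = 0.4861 - 0.05*1.9446 = 0.3889
f(0.1334, 0.3889) = 5*0.1334^2 + 2*0.3889^2 = 0.3914


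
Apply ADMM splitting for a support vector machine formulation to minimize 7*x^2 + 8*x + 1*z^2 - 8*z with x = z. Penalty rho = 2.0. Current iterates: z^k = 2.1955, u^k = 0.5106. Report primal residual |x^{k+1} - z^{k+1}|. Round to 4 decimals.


ADMM iteration with rho = 2.0, z^k = 2.1955, u^k = 0.5106
Step 1: x-update.
Minimize 7*x^2 + 8*x + (2.0/2)*(x - 2.1955 + 0.5106)^2
FOC: (2*7 + 2.0)*x = -8 + 2.0*(2.1955 - 0.5106)
x^{k+1} = -0.2894
Step 2: z-update.
Minimize 1*z^2 - 8*z + (2.0/2)*(-0.2894 - z + 0.5106)^2
FOC: (2*1 + 2.0)*z = 8 + 2.0*(-0.2894 + 0.5106)
z^{k+1} = 2.1106
Step 3: u-update.
u^{k+1} = 0.5106 - 0.2894 - 2.1106 = -1.8894
Step 4: Primal residual = |-0.2894 - 2.1106| = 2.4


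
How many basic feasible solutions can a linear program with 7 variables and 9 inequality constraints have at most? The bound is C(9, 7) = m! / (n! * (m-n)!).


Each vertex corresponds to some choice of n active constraints out of m, so the number of vertices is at most C(m, n) = m! / (n!(m-n)!).
m = 9, n = 7
Numerator: 9 * 8 * 7 * 6 * 5 * 4 * 3
Denominator: 7! = 5040
C(9, 7) = 36


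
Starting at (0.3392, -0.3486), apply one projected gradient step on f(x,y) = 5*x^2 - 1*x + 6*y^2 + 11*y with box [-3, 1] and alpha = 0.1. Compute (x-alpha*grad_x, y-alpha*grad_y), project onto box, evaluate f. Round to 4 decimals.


Step 1: Compute gradient at (0.3392, -0.3486).
grad_x = 2*5*0.3392 - 1 = 2.392
grad_y = 2*6*-0.3486 + 11 = 6.8168
Step 2: Gradient step.
x_raw = 0.3392 - 0.1*2.392 = 0.1
y_raw = -0.3486 - 0.1*6.8168 = -1.0303
Step 3: Project onto [-3, 1].
x_proj = clip(0.1) = 0.1
y_proj = clip(-1.0303) = -1.0303
Step 4: Evaluate f.
f(0.1, -1.0303) = -5.0142


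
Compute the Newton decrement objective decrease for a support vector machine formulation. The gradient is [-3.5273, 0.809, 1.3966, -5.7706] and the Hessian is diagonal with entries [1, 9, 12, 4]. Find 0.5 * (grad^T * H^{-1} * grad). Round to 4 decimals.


Step 1: H is diagonal, so H^(-1) * g = [-3.5273, 0.0899, 0.1164, -1.4427].
Step 2: g^T H^(-1) g = sum_i g_i^2 / H_ii
  = (-3.5273)^2/1 + (0.809)^2/9 + (1.3966)^2/12 + (-5.7706)^2/4
  = 12.4418 + 0.0727 + 0.1625 + 8.325 = 21.0021
Step 3: Objective decrease = 0.5 * g^T H^(-1) g = 10.501


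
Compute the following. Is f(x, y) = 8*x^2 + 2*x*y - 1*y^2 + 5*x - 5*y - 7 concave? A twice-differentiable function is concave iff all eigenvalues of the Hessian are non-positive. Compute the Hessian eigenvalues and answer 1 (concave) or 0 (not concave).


The Hessian of f(x,y) = 8*x^2 + 2*x*y - 1*y^2 + 5*x - 5*y - 7 is:
H = [[16, 2], [2, -2]]
Trace = 16 - 2 = 14
Determinant = 16*-2 - (2)^2 = -36
Discriminant = (14)^2 - 4*-36 = 340.0
Eigenvalues: lambda_1 = -2.2195, lambda_2 = 16.2195
The function is not concave.

0


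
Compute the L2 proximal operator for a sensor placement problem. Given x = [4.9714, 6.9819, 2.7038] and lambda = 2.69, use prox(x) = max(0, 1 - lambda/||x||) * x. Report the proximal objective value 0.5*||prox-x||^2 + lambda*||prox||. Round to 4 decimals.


Step 1: Compute ||x||.
||x|| = 8.9873
Step 2: Compute scaling factor.
scale = max(0, 1 - 2.69/8.9873) = 0.7007
Step 3: prox(x) = [3.4834, 4.8921, 1.8945]
||prox(x)|| = 6.2973
Step 4: Proximal objective.
0.5*||prox-x||^2 = 3.6181
lambda*||prox|| = 16.9397
Total = 20.5579


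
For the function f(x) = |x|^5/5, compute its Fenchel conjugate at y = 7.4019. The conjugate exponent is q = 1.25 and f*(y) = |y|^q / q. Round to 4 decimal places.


The conjugate exponent q satisfies 1/p + 1/q = 1.
p = 5, so q = 5/(5 - 1) = 1.25
|y|^q = 7.4019^1.25 = 12.209
f*(7.4019) = 12.209 / 1.25 = 9.7672


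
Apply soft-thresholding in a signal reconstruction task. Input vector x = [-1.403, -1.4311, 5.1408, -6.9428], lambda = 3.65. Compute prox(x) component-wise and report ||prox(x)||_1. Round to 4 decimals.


Soft-thresholding with lambda = 3.65:
prox(-1.403) = sign(-1.403)*max(|-1.403| - 3.65, 0) = 0.0
prox(-1.4311) = sign(-1.4311)*max(|-1.4311| - 3.65, 0) = 0.0
prox(5.1408) = sign(5.1408)*max(|5.1408| - 3.65, 0) = 1.4908
prox(-6.9428) = sign(-6.9428)*max(|-6.9428| - 3.65, 0) = -3.2928
prox(x) = [0.0, 0.0, 1.4908, -3.2928]
||prox(x)||_1 = 0.0 + 0.0 + 1.4908 + 3.2928 = 4.7836


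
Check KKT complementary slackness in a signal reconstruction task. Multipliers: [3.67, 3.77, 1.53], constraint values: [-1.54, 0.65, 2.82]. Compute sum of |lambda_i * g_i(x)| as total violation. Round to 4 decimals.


KKT complementary slackness check:
lambda_1 * g_1 = 3.67 * -1.54 = -5.6518
lambda_2 * g_2 = 3.77 * 0.65 = 2.4505
lambda_3 * g_3 = 1.53 * 2.82 = 4.3146
Total violation = 5.6518 + 2.4505 + 4.3146 = 12.4169


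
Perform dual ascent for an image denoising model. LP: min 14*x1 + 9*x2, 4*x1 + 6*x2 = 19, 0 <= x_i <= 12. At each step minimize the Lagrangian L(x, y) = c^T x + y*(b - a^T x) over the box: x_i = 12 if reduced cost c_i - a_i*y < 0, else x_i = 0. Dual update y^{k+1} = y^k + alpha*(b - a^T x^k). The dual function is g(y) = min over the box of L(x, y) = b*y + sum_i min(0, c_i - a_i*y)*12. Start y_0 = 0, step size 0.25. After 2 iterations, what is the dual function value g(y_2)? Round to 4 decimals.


Dual ascent for LP: min 14*x1 + 9*x2, 4*x1 + 6*x2 = 19, 0 <= x_i <= 12
Step 1: y^k = 0.0, reduced costs: (14.0, 9.0)
  x^k = (0.0, 0.0), subgradient = b - a^T x = 19.0
  y^{k+1} = 0.0 + 0.25*19.0 = 4.75
Step 2: y^k = 4.75, reduced costs: (-5.0, -19.5)
  x^k = (12.0, 12.0), subgradient = b - a^T x = -101.0
  y^{k+1} = 4.75 + 0.25*-101.0 = -20.5
Dual objective at y_2 = -20.5: reduced costs (96.0, 132.0), box minimizer x = (0.0, 0.0)
g(y_2) = b*y + (c1 - a1*y)*x1 + (c2 - a2*y)*x2 = 19*(-20.5) + 96.0*0.0 + 132.0*0.0 = -389.5 + 0.0 + 0.0 = -389.5


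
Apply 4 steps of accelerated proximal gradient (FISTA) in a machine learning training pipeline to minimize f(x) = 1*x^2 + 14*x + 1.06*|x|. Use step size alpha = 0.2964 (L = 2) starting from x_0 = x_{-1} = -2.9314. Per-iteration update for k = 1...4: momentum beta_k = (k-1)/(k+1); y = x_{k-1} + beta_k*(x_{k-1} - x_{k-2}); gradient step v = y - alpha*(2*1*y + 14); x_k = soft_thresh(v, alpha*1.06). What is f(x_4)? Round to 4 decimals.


FISTA on f(x) = 1*x^2 + 14*x + 1.06*|x|
L = 2, alpha = 0.2964
Iteration 1: beta = 0.0, y = -2.9314 + 0.0*(-2.9314 + 2.9314) = -2.9314
  grad(y) = 8.1372, v = y - alpha*grad = -5.3433
  prox(v) = soft_thresh(-5.3433, 0.3142) = -5.0291
Iteration 2: beta = 0.3333, y = -5.0291 + 0.3333*(-5.0291 + 2.9314) = -5.7283
  grad(y) = 2.5434, v = y - alpha*grad = -6.4822
  prox(v) = soft_thresh(-6.4822, 0.3142) = -6.168
Iteration 3: beta = 0.5, y = -6.168 + 0.5*(-6.168 + 5.0291) = -6.7374
  grad(y) = 0.5251, v = y - alpha*grad = -6.8931
  prox(v) = soft_thresh(-6.8931, 0.3142) = -6.5789
Iteration 4: beta = 0.6, y = -6.5789 + 0.6*(-6.5789 + 6.168) = -6.8254
  grad(y) = 0.3491, v = y - alpha*grad = -6.9289
  prox(v) = soft_thresh(-6.9289, 0.3142) = -6.6147
f(x_4) = 1*(-6.6147)^2 + 14*(-6.6147) + 1.06*|-6.6147| = -41.84


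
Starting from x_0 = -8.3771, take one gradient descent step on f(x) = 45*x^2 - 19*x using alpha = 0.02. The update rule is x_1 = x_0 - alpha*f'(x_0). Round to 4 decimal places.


We compute the gradient at x_0 and apply the update.
f'(x) = 90*x - 19
f'(-8.3771) = 90*-8.3771 - 19 = -772.939
x_1 = -8.3771 - 0.02*-772.939 = 7.0817


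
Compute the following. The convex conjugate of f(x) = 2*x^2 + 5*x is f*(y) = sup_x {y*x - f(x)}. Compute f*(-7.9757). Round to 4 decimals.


f*(y) = sup_x {y*x - a*x^2 - b*x} = sup_x {(y-b)*x - a*x^2}
FOC: (y - b) - 2a*x = 0 => x* = (y - b)/(2a)
x* = (-7.9757 - 5)/(2*2) = -3.2439
f*(-7.9757) = (y-b)^2/(4a) = (-7.9757 - 5)^2/(4*2)
= 168.3688/8 = 21.0461


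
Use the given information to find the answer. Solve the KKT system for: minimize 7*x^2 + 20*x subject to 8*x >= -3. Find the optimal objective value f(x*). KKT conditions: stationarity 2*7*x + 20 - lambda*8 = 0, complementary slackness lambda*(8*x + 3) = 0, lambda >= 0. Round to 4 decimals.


Step 1: Try lambda = 0 (constraint inactive).
x_unc = -20/(2*7) = -1.4286
Check: 8*-1.4286 = -11.4288 < -3 -- violated!
Step 2: Constraint must be active: 8*x = -3
x* = -3/8 = -0.375
lambda = (2*7*(-0.375) + 20)/8 = 1.8438
Step 3: Compute optimal value.
f(x*) = 7*(-0.375)^2 + 20*(-0.375) = -6.5156
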